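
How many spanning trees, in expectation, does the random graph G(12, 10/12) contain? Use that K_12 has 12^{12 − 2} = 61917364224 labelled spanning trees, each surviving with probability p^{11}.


K_12 has 12^{12 − 2} = 61917364224 labelled spanning trees.
For each such spanning tree H, let X_H = 1 if all 11 edges of H are present in G. Then P[X_H = 1] = p^{11} = (5/6)^{11} = 48828125/362797056.
Summing the indicators: E[X] = Σ_H E[X_H] = 61917364224 · p^{11} = 61917364224 · 48828125/362797056 = 25000000000/3.
Numerically: E[X] ≈ 8.333e+09.

E[X] = 61917364224 · (5/6)^{11} = 25000000000/3 ≈ 8.333e+09.


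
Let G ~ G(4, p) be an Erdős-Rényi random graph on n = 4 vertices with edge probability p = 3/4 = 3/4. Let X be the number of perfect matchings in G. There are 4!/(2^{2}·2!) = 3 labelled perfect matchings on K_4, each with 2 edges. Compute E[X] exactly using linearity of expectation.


K_4 has 4!/(2^{2}·2!) = 3 labelled perfect matchings.
For each such perfect matching H, let X_H = 1 if all 2 edges of H are present in G. Then P[X_H = 1] = p^{2} = (3/4)^{2} = 9/16.
Summing the indicators: E[X] = Σ_H E[X_H] = 3 · p^{2} = 3 · 9/16 = 27/16.
Numerically: E[X] ≈ 1.688.

E[X] = 3 · (3/4)^{2} = 27/16 ≈ 1.688.


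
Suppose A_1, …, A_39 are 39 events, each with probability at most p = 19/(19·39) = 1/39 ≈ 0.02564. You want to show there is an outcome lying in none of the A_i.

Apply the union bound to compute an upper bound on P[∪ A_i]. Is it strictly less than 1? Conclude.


Union bound: P[∪_{i=1}^{39} A_i] ≤ Σ_i P[A_i] ≤ 39·p = 39·(1/39) = 1.
Numerically: 1 ≈ 1.00000.
Is 1 < 1? NO.
Since the bound 1 is ≥ 1, the union bound is uninformative here; it does NOT by itself certify existence.

39·p = 1 ≈ 1.00000; existence NOT certified by the union bound.


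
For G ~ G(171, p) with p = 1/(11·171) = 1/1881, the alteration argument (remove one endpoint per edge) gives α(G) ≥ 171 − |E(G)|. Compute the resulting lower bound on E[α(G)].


E[|E(G)|] = C(171, 2)·p = 14535 · (1/1881) = 85/11.
E[α(G)] ≥ n − E[|E(G)|] = 171 − 85/11 = 1796/11.
Numerically: ≈ 163.2727.
(This is only a lower bound; the true E[α(G)] may be larger.)

E[α(G)] ≥ 1796/11 ≈ 163.2727.


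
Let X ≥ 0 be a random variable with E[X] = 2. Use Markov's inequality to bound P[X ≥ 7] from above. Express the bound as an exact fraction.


μ = E[X] = 2, a = 7.
Markov: P[X ≥ 7] ≤ μ/a = (2)/7 = 2/7.
Numerically: ≈ 0.2857.
(Since a = 7 > μ = 2.0000, the bound 2/7 is < 1 and informative.)

P[X ≥ 7] ≤ 2/7 ≈ 0.2857.


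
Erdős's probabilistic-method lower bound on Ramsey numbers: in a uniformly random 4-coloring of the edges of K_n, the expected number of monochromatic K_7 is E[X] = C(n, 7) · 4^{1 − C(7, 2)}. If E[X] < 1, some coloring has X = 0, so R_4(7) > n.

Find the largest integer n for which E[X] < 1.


We need C(n, 7) · 4^{1 − 21} < 1, i.e. C(n, 7) < 4^{21 − 1} = 1099511627776.
Check values of n near the boundary:
  n = 178: C(178, 7) = 996867063280; 996867063280 < 1099511627776? YES
  n = 179: C(179, 7) = 1037437234460; 1037437234460 < 1099511627776? YES
  n = 180: C(180, 7) = 1079414463600; 1079414463600 < 1099511627776? YES
  n = 181: C(181, 7) = 1122839183400; 1122839183400 < 1099511627776? NO
  n = 182: C(182, 7) = 1167752750736; 1167752750736 < 1099511627776? NO
  n = 183: C(183, 7) = 1214197462413; 1214197462413 < 1099511627776? NO
The largest n with C(n, 7) < 1099511627776 is n = 180 (where E[X] = 67463403975/68719476736 ≈ 0.98172). Hence R_4(7) > 180, i.e. R_4(7) ≥ 181.

Largest n = 180; hence R_4(7) > 180.


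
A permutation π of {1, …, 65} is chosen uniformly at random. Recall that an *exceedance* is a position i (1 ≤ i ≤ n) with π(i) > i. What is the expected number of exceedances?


Write X = Σ_{i=1}^{65} X_i, where X_i = 1_{π(i) > i}.
For each fixed i, π(i) is uniform over {1, …, 65} (marginal of a uniform permutation), so P[π(i) > i] = (n − i)/n. Summing: Σ_{i=1}^{65} (n − i)/n = (0 + 1 + … + 64)/65 = 65(65 − 1)/(2·65) = (65 − 1)/2.
Hence E[X] = Σ_{i=1}^{65} (65 − i)/65 = 32 ≈ 32.000000.

E[X] = 32 = 32.000000.


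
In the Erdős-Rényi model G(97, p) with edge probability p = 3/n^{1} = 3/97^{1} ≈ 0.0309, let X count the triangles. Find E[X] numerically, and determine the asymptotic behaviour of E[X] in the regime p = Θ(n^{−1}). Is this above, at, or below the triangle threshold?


Number of potential triangles: C(97, 3) = 147440.
Each occurs with probability p³ ≈ (0.0309)³ ≈ 2.95834e-05.
By linearity: E[X] = C(97, 3)·p³ ≈ 147440 · 2.95834e-05 ≈ 4.362.
Here α = 1, so p = 3/n is exactly at the triangle threshold p ~ 1/n. Asymptotically E[X] → c³/6 = 3³/6 = 9/2 ≈ 4.500, a bounded constant. In this regime the triangle count is asymptotically Poisson(c³/6).

E[X] ≈ 4.362; in regime p = Θ(1/n^{1}) E[X] stays bounded (at the triangle threshold p ~ 1/n).


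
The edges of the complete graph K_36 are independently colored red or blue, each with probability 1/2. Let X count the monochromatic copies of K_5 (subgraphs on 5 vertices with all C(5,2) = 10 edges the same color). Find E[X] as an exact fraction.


Let X = Σ_S X_S over the C(36, 5) = 376992 subsets S of size 5, where X_S = 1 if the K_5 on S is monochromatic.
For a fixed S, the K_5 on S has C(5, 2) = 10 edges. P[all 10 edges red] = (1/2)^10, and likewise for blue, so P[monochromatic] = 2·(1/2)^10 = 2^{1 − 10} = 1/512.
Summing: E[X] = C(36, 5) · 2^{1 − 10} = 376992 · 1/512 = 11781/16.
Numerically: E[X] ≈ 736.312.

E[X] = C(36,5)·2^(1−C(5,2)) = 11781/16 ≈ 736.312.


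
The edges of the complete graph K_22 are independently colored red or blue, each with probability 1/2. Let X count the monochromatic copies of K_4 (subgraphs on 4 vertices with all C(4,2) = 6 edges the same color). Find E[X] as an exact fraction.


Let X = Σ_S X_S over the C(22, 4) = 7315 subsets S of size 4, where X_S = 1 if the K_4 on S is monochromatic.
For a fixed S, the K_4 on S has C(4, 2) = 6 edges. P[all 6 edges red] = (1/2)^6, and likewise for blue, so P[monochromatic] = 2·(1/2)^6 = 2^{1 − 6} = 1/32.
By linearity: E[X] = C(22, 4) · 2^{1 − 6} = 7315 · 1/32 = 7315/32.
Numerically: E[X] ≈ 228.59375.

E[X] = C(22,4)·2^(1−C(4,2)) = 7315/32 ≈ 228.59375.


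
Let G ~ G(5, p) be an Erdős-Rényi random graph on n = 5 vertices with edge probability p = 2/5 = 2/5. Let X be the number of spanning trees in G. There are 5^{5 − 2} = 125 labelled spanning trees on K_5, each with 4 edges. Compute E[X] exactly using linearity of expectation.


K_5 has 5^{5 − 2} = 125 labelled spanning trees.
For each such spanning tree H, let X_H = 1 if all 4 edges of H are present in G. Then P[X_H = 1] = p^{4} = (2/5)^{4} = 16/625.
Summing the indicators: E[X] = Σ_H E[X_H] = 125 · p^{4} = 125 · 16/625 = 16/5.
Numerically: E[X] ≈ 3.2.

E[X] = 125 · (2/5)^{4} = 16/5 ≈ 3.2.


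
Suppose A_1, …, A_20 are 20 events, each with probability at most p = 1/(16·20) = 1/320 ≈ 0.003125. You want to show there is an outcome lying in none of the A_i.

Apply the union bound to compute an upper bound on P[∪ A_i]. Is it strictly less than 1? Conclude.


Union bound: P[∪_{i=1}^{20} A_i] ≤ Σ_i P[A_i] ≤ 20·p = 20·(1/320) = 1/16.
Numerically: 1/16 ≈ 0.062500.
Is 1/16 < 1? YES.
Since P[∪ A_i] ≤ 1/16 < 1, the complement has P[∩ A_i^c] ≥ 1 − 1/16 = 15/16 > 0, so some outcome avoids every A_i.

20·p = 1/16 ≈ 0.062500; existence CERTIFIED by the union bound.


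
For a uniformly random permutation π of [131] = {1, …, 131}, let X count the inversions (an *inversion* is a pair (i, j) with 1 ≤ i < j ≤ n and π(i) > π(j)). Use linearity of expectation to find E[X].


Write X = Σ X_I over the C(131, 2) = 8515 pairs i < j, with X_I the indicator of one inversion.
There are 8515 indicators.
For each fixed pair i < j, the values π(i) and π(j) are two distinct elements of {1, …, 131} in uniformly random order; by symmetry P[π(i) > π(j)] = 1/2.
By linearity: E[X] = 8515 · (1/2) = C(131, 2) · (1/2) = 8515/2 = 8515/2 ≈ 4257.500000.

E[X] = 8515/2 = 4257.500000.


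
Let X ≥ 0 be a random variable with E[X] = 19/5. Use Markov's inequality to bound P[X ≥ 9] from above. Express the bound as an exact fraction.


μ = E[X] = 19/5, a = 9.
Markov: P[X ≥ 9] ≤ μ/a = (19/5)/9 = 19/45.
Numerically: ≈ 0.42222.
(Since a = 9 > μ = 3.80000, the bound 19/45 is < 1 and informative.)

P[X ≥ 9] ≤ 19/45 ≈ 0.42222.


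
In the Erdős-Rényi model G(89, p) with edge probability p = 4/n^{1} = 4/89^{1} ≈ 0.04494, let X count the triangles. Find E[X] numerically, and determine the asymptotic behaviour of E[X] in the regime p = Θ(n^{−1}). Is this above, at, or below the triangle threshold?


Number of potential triangles: C(89, 3) = 113564.
Each occurs with probability p³ ≈ (0.04494)³ ≈ 9.078413e-05.
By linearity: E[X] = C(89, 3)·p³ ≈ 113564 · 9.078413e-05 ≈ 10.3098.
Here α = 1, so p = 4/n is exactly at the triangle threshold p ~ 1/n. Asymptotically E[X] → c³/6 = 4³/6 = 32/3 ≈ 10.6667, a bounded constant. In this regime the triangle count is asymptotically Poisson(c³/6).

E[X] ≈ 10.3098; in regime p = Θ(1/n^{1}) E[X] stays bounded (at the triangle threshold p ~ 1/n).


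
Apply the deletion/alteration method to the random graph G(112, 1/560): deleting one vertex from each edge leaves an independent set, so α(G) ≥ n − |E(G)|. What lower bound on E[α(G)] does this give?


E[|E(G)|] = C(112, 2)·p = 6216 · (1/560) = 111/10.
E[α(G)] ≥ n − E[|E(G)|] = 112 − 111/10 = 1009/10.
Numerically: ≈ 100.900000.
(This is only a lower bound; the true E[α(G)] may be larger.)

E[α(G)] ≥ 1009/10 ≈ 100.900000.


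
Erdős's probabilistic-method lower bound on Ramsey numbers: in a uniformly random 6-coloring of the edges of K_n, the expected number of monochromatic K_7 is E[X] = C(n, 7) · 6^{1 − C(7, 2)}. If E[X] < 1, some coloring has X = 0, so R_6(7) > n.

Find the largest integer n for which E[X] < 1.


We need C(n, 7) · 6^{1 − 21} < 1, i.e. C(n, 7) < 6^{21 − 1} = 3656158440062976.
Check values of n near the boundary:
  n = 564: C(564, 7) = 3469685994423792; 3469685994423792 < 3656158440062976? YES
  n = 565: C(565, 7) = 3513212521235560; 3513212521235560 < 3656158440062976? YES
  n = 566: C(566, 7) = 3557206237959440; 3557206237959440 < 3656158440062976? YES
  n = 567: C(567, 7) = 3601671315933933; 3601671315933933 < 3656158440062976? YES
  n = 568: C(568, 7) = 3646611956239704; 3646611956239704 < 3656158440062976? YES
  n = 569: C(569, 7) = 3692032389858348; 3692032389858348 < 3656158440062976? NO
  n = 570: C(570, 7) = 3737936877831720; 3737936877831720 < 3656158440062976? NO
  n = 571: C(571, 7) = 3784329711421830; 3784329711421830 < 3656158440062976? NO
The largest n with C(n, 7) < 3656158440062976 is n = 568 (where E[X] = 16882462760369/16926659444736 ≈ 0.9973889). Hence R_6(7) > 568, i.e. R_6(7) ≥ 569.

Largest n = 568; hence R_6(7) > 568.


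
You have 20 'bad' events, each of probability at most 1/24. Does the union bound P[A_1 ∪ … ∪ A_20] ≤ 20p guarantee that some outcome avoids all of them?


Union bound: P[∪_{i=1}^{20} A_i] ≤ Σ_i P[A_i] ≤ 20·p = 20·(1/24) = 5/6.
Numerically: 5/6 ≈ 0.83333.
Is 5/6 < 1? YES.
Since P[∪ A_i] ≤ 5/6 < 1, the complement has P[∩ A_i^c] ≥ 1 − 5/6 = 1/6 > 0, so some outcome avoids every A_i.

20·p = 5/6 ≈ 0.83333; existence CERTIFIED by the union bound.


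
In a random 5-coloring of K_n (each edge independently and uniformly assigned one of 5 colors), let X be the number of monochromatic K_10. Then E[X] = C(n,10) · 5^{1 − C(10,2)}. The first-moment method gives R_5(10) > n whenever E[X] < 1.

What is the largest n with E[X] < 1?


We need C(n, 10) · 5^{1 − 45} < 1, i.e. C(n, 10) < 5^{45 − 1} = 5684341886080801486968994140625.
Check values of n near the boundary:
  n = 5388: C(5388, 10) = 5634865093375880654852250419586; 5634865093375880654852250419586 < 5684341886080801486968994140625? YES
  n = 5389: C(5389, 10) = 5645340767466558997768874792926; 5645340767466558997768874792926 < 5684341886080801486968994140625? YES
  n = 5390: C(5390, 10) = 5655833965919099070255434039753; 5655833965919099070255434039753 < 5684341886080801486968994140625? YES
  n = 5391: C(5391, 10) = 5666344714787188828795213697883; 5666344714787188828795213697883 < 5684341886080801486968994140625? YES
  n = 5392: C(5392, 10) = 5676873040158402483252283957448; 5676873040158402483252283957448 < 5684341886080801486968994140625? YES
  n = 5393: C(5393, 10) = 5687418968154238267170642278008; 5687418968154238267170642278008 < 5684341886080801486968994140625? NO
  n = 5394: C(5394, 10) = 5697982524930156243149785372878; 5697982524930156243149785372878 < 5684341886080801486968994140625? NO
The largest n with C(n, 10) < 5684341886080801486968994140625 is n = 5392 (where E[X] = 5676873040158402483252283957448/5684341886080801486968994140625 ≈ 0.9986861). Hence R_5(10) > 5392, i.e. R_5(10) ≥ 5393.

Largest n = 5392; hence R_5(10) > 5392.


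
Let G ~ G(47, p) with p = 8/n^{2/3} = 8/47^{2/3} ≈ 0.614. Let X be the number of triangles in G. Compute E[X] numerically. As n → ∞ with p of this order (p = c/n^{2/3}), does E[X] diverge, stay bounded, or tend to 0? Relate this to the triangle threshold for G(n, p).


Number of potential triangles: C(47, 3) = 16215.
Each occurs with probability p³ ≈ (0.614)³ ≈ 2.31779e-01.
By linearity: E[X] = C(47, 3)·p³ ≈ 16215 · 2.31779e-01 ≈ 3758.298.
Since α = 2/3 < 1, p = c/n^{2/3} ≫ 1/n is above the triangle threshold p ~ 1/n. Asymptotically E[X] ~ (c³/6)·n^{3(1−α)} = (8³/6)·n^{1} → ∞; triangles are abundant w.h.p.

E[X] ≈ 3758.298; in regime p = Θ(1/n^{2/3}) E[X] diverges (above the triangle threshold p ~ 1/n).


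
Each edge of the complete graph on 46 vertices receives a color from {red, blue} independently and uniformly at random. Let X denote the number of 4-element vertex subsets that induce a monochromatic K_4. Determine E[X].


Let X = Σ_S X_S over the C(46, 4) = 163185 subsets S of size 4, where X_S = 1 if the K_4 on S is monochromatic.
For a fixed S, the K_4 on S has C(4, 2) = 6 edges. P[all 6 edges red] = (1/2)^6, and likewise for blue, so P[monochromatic] = 2·(1/2)^6 = 2^{1 − 6} = 1/32.
By linearity: E[X] = C(46, 4) · 2^{1 − 6} = 163185 · 1/32 = 163185/32.
Numerically: E[X] ≈ 5099.531250.

E[X] = C(46,4)·2^(1−C(4,2)) = 163185/32 ≈ 5099.531250.


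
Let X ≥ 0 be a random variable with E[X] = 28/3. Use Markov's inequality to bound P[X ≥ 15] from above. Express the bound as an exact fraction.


μ = E[X] = 28/3, a = 15.
Markov: P[X ≥ 15] ≤ μ/a = (28/3)/15 = 28/45.
Numerically: ≈ 0.6222.
(Since a = 15 > μ = 9.3333, the bound 28/45 is < 1 and informative.)

P[X ≥ 15] ≤ 28/45 ≈ 0.6222.


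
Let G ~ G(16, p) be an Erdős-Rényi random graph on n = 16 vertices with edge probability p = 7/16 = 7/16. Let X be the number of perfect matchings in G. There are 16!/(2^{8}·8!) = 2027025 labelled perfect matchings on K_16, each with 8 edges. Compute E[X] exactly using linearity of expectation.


K_16 has 16!/(2^{8}·8!) = 2027025 labelled perfect matchings.
For each such perfect matching H, let X_H = 1 if all 8 edges of H are present in G. Then P[X_H = 1] = p^{8} = (7/16)^{8} = 5764801/4294967296.
Summing the indicators: E[X] = Σ_H E[X_H] = 2027025 · p^{8} = 2027025 · 5764801/4294967296 = 11685395747025/4294967296.
Numerically: E[X] ≈ 2.72e+03.

E[X] = 2027025 · (7/16)^{8} = 11685395747025/4294967296 ≈ 2.72e+03.


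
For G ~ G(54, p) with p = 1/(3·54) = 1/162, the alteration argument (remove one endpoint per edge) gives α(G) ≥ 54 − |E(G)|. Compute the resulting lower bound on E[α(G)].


E[|E(G)|] = C(54, 2)·p = 1431 · (1/162) = 53/6.
E[α(G)] ≥ n − E[|E(G)|] = 54 − 53/6 = 271/6.
Numerically: ≈ 45.1667.
(This is only a lower bound; the true E[α(G)] may be larger.)

E[α(G)] ≥ 271/6 ≈ 45.1667.


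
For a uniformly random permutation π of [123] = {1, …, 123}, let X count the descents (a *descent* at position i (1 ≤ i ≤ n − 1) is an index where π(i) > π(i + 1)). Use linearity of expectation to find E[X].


Write X = Σ X_I over i = 1, …, 122, with X_I the indicator of one descent.
There are 122 indicators.
For each fixed i, the pair (π(i), π(i+1)) is a uniformly random ordered pair of distinct values from {1, …, 123}; by symmetry P[π(i) > π(i+1)] = 1/2.
By linearity: E[X] = 122 · (1/2) = (123 − 1) · (1/2) = 61 ≈ 61.0000.

E[X] = 61 = 61.0000.


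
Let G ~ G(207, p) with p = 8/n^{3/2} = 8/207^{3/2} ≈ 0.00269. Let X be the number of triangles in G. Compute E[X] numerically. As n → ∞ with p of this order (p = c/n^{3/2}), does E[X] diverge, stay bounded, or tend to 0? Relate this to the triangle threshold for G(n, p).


Number of potential triangles: C(207, 3) = 1456935.
Each occurs with probability p³ ≈ (0.00269)³ ≈ 1.93822e-08.
By linearity: E[X] = C(207, 3)·p³ ≈ 1456935 · 1.93822e-08 ≈ 0.028.
Since α = 3/2 > 1, p = c/n^{3/2} = o(1/n) is below the triangle threshold p ~ 1/n. Asymptotically E[X] ~ (c³/6)·n^{3(1−α)} = (8³/6)·n^{-1.5} → 0, so by Markov's inequality G has no triangles w.h.p.

E[X] ≈ 0.028; in regime p = Θ(1/n^{3/2}) E[X] tends to 0 (below the triangle threshold p ~ 1/n).


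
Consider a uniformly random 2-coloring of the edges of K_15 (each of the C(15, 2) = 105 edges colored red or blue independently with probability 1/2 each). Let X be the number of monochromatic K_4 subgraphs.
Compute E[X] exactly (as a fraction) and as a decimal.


Let X = Σ_S X_S over the C(15, 4) = 1365 subsets S of size 4, where X_S = 1 if the K_4 on S is monochromatic.
For a fixed S, the K_4 on S has C(4, 2) = 6 edges. P[all 6 edges red] = (1/2)^6, and likewise for blue, so P[monochromatic] = 2·(1/2)^6 = 2^{1 − 6} = 1/32.
By linearity: E[X] = C(15, 4) · 2^{1 − 6} = 1365 · 1/32 = 1365/32.
Numerically: E[X] ≈ 42.65625.

E[X] = C(15,4)·2^(1−C(4,2)) = 1365/32 ≈ 42.65625.


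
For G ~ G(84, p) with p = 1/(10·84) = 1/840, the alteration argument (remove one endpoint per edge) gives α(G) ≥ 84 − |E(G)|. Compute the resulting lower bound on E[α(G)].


E[|E(G)|] = C(84, 2)·p = 3486 · (1/840) = 83/20.
E[α(G)] ≥ n − E[|E(G)|] = 84 − 83/20 = 1597/20.
Numerically: ≈ 79.8500.
(This is only a lower bound; the true E[α(G)] may be larger.)

E[α(G)] ≥ 1597/20 ≈ 79.8500.


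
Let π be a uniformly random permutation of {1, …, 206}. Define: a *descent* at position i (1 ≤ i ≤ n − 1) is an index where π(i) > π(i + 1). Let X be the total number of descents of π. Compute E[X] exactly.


Write X = Σ X_I over i = 1, …, 205, with X_I the indicator of one descent.
There are 205 indicators.
For each fixed i, the pair (π(i), π(i+1)) is a uniformly random ordered pair of distinct values from {1, …, 206}; by symmetry P[π(i) > π(i+1)] = 1/2.
By linearity: E[X] = 205 · (1/2) = (206 − 1) · (1/2) = 205/2 ≈ 102.500.

E[X] = 205/2 = 102.500.


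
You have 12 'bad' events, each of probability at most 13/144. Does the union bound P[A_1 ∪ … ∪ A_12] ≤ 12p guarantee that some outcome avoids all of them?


Union bound: P[∪_{i=1}^{12} A_i] ≤ Σ_i P[A_i] ≤ 12·p = 12·(13/144) = 13/12.
Numerically: 13/12 ≈ 1.083.
Is 13/12 < 1? NO.
Since the bound 13/12 is ≥ 1, the union bound is uninformative here; it does NOT by itself certify existence.

12·p = 13/12 ≈ 1.083; existence NOT certified by the union bound.


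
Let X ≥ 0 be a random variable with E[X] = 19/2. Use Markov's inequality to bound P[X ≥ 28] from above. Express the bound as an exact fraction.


μ = E[X] = 19/2, a = 28.
Markov: P[X ≥ 28] ≤ μ/a = (19/2)/28 = 19/56.
Numerically: ≈ 0.339.
(Since a = 28 > μ = 9.500, the bound 19/56 is < 1 and informative.)

P[X ≥ 28] ≤ 19/56 ≈ 0.339.


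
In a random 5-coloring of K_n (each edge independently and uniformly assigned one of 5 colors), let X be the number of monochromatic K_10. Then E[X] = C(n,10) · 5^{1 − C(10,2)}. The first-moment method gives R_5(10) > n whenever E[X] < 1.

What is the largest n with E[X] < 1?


We need C(n, 10) · 5^{1 − 45} < 1, i.e. C(n, 10) < 5^{45 − 1} = 5684341886080801486968994140625.
Check values of n near the boundary:
  n = 5390: C(5390, 10) = 5655833965919099070255434039753; 5655833965919099070255434039753 < 5684341886080801486968994140625? YES
  n = 5391: C(5391, 10) = 5666344714787188828795213697883; 5666344714787188828795213697883 < 5684341886080801486968994140625? YES
  n = 5392: C(5392, 10) = 5676873040158402483252283957448; 5676873040158402483252283957448 < 5684341886080801486968994140625? YES
  n = 5393: C(5393, 10) = 5687418968154238267170642278008; 5687418968154238267170642278008 < 5684341886080801486968994140625? NO
The largest n with C(n, 10) < 5684341886080801486968994140625 is n = 5392 (where E[X] = 5676873040158402483252283957448/5684341886080801486968994140625 ≈ 0.99869). Hence R_5(10) > 5392, i.e. R_5(10) ≥ 5393.

Largest n = 5392; hence R_5(10) > 5392.


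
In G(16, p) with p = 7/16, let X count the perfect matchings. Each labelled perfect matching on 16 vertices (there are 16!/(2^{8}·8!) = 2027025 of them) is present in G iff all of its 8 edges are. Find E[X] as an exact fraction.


K_16 has 16!/(2^{8}·8!) = 2027025 labelled perfect matchings.
For each such perfect matching H, let X_H = 1 if all 8 edges of H are present in G. Then P[X_H = 1] = p^{8} = (7/16)^{8} = 5764801/4294967296.
Summing the indicators: E[X] = Σ_H E[X_H] = 2027025 · p^{8} = 2027025 · 5764801/4294967296 = 11685395747025/4294967296.
Numerically: E[X] ≈ 2.72e+03.

E[X] = 2027025 · (7/16)^{8} = 11685395747025/4294967296 ≈ 2.72e+03.


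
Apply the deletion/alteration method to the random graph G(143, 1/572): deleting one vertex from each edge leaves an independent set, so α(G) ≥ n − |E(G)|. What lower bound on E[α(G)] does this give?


E[|E(G)|] = C(143, 2)·p = 10153 · (1/572) = 71/4.
E[α(G)] ≥ n − E[|E(G)|] = 143 − 71/4 = 501/4.
Numerically: ≈ 125.250.
(This is only a lower bound; the true E[α(G)] may be larger.)

E[α(G)] ≥ 501/4 ≈ 125.250.


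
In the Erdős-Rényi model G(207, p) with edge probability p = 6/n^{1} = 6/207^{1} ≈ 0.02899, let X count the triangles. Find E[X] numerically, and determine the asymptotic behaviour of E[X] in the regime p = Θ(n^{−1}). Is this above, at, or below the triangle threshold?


Number of potential triangles: C(207, 3) = 1456935.
Each occurs with probability p³ ≈ (0.02899)³ ≈ 2.435245e-05.
By linearity: E[X] = C(207, 3)·p³ ≈ 1456935 · 2.435245e-05 ≈ 35.4799.
Here α = 1, so p = 6/n is exactly at the triangle threshold p ~ 1/n. Asymptotically E[X] → c³/6 = 6³/6 = 36 ≈ 36.0000, a bounded constant. In this regime the triangle count is asymptotically Poisson(c³/6).

E[X] ≈ 35.4799; in regime p = Θ(1/n^{1}) E[X] stays bounded (at the triangle threshold p ~ 1/n).


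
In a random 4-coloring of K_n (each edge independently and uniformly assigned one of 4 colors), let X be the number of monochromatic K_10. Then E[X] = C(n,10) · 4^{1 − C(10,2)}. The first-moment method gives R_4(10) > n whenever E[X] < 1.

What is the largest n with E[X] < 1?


We need C(n, 10) · 4^{1 − 45} < 1, i.e. C(n, 10) < 4^{45 − 1} = 309485009821345068724781056.
Check values of n near the boundary:
  n = 2018: C(2018, 10) = 301820606687612220663963508; 301820606687612220663963508 < 309485009821345068724781056? YES
  n = 2019: C(2019, 10) = 303322949179835278009229628; 303322949179835278009229628 < 309485009821345068724781056? YES
  n = 2020: C(2020, 10) = 304832018578739931133653656; 304832018578739931133653656 < 309485009821345068724781056? YES
  n = 2021: C(2021, 10) = 306347841644770462864800616; 306347841644770462864800616 < 309485009821345068724781056? YES
  n = 2022: C(2022, 10) = 307870445231474093395937796; 307870445231474093395937796 < 309485009821345068724781056? YES
  n = 2023: C(2023, 10) = 309399856285778485315440716; 309399856285778485315440716 < 309485009821345068724781056? YES
  n = 2024: C(2024, 10) = 310936101848269937576192656; 310936101848269937576192656 < 309485009821345068724781056? NO
The largest n with C(n, 10) < 309485009821345068724781056 is n = 2023 (where E[X] = 77349964071444621328860179/77371252455336267181195264 ≈ 0.99972). Hence R_4(10) > 2023, i.e. R_4(10) ≥ 2024.

Largest n = 2023; hence R_4(10) > 2023.


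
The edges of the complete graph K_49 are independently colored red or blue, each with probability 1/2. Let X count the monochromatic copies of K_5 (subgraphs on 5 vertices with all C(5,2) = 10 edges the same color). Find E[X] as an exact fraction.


Let X = Σ_S X_S over the C(49, 5) = 1906884 subsets S of size 5, where X_S = 1 if the K_5 on S is monochromatic.
For a fixed S, the K_5 on S has C(5, 2) = 10 edges. P[all 10 edges red] = (1/2)^10, and likewise for blue, so P[monochromatic] = 2·(1/2)^10 = 2^{1 − 10} = 1/512.
By linearity of expectation: E[X] = C(49, 5) · 2^{1 − 10} = 1906884 · 1/512 = 476721/128.
Numerically: E[X] ≈ 3724.382812.

E[X] = C(49,5)·2^(1−C(5,2)) = 476721/128 ≈ 3724.382812.


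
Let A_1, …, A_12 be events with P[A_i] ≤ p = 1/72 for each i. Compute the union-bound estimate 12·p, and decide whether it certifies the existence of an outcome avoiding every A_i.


Union bound: P[∪_{i=1}^{12} A_i] ≤ Σ_i P[A_i] ≤ 12·p = 12·(1/72) = 1/6.
Numerically: 1/6 ≈ 0.1667.
Is 1/6 < 1? YES.
Since P[∪ A_i] ≤ 1/6 < 1, the complement has P[∩ A_i^c] ≥ 1 − 1/6 = 5/6 > 0, so some outcome avoids every A_i.

12·p = 1/6 ≈ 0.1667; existence CERTIFIED by the union bound.


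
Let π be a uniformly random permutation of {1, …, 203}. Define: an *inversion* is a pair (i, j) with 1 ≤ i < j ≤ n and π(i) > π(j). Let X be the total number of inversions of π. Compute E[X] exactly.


Write X = Σ X_I over the C(203, 2) = 20503 pairs i < j, with X_I the indicator of one inversion.
There are 20503 indicators.
For each fixed pair i < j, the values π(i) and π(j) are two distinct elements of {1, …, 203} in uniformly random order; by symmetry P[π(i) > π(j)] = 1/2.
By linearity: E[X] = 20503 · (1/2) = C(203, 2) · (1/2) = 20503/2 = 20503/2 ≈ 10251.5000.

E[X] = 20503/2 = 10251.5000.


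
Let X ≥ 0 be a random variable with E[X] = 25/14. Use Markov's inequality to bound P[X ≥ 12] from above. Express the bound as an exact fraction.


μ = E[X] = 25/14, a = 12.
Markov: P[X ≥ 12] ≤ μ/a = (25/14)/12 = 25/168.
Numerically: ≈ 0.148810.
(Since a = 12 > μ = 1.785714, the bound 25/168 is < 1 and informative.)

P[X ≥ 12] ≤ 25/168 ≈ 0.148810.


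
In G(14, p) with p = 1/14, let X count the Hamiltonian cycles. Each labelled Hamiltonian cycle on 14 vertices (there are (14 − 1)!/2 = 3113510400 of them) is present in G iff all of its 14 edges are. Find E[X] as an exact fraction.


K_14 has (14 − 1)!/2 = 3113510400 labelled Hamiltonian cycles.
For each such Hamiltonian cycle H, let X_H = 1 if all 14 edges of H are present in G. Then P[X_H = 1] = p^{14} = (1/14)^{14} = 1/11112006825558016.
By linearity: E[X] = Σ_H E[X_H] = 3113510400 · p^{14} = 3113510400 · 1/11112006825558016 = 868725/3100448333024.
Numerically: E[X] ≈ 2.8019e-07.

E[X] = 3113510400 · (1/14)^{14} = 868725/3100448333024 ≈ 2.8019e-07.


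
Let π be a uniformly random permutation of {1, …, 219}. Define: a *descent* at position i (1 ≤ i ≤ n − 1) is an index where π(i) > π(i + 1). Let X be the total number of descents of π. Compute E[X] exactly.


Write X = Σ X_I over i = 1, …, 218, with X_I the indicator of one descent.
There are 218 indicators.
For each fixed i, the pair (π(i), π(i+1)) is a uniformly random ordered pair of distinct values from {1, …, 219}; by symmetry P[π(i) > π(i+1)] = 1/2.
By linearity: E[X] = 218 · (1/2) = (219 − 1) · (1/2) = 109 ≈ 109.000000.

E[X] = 109 = 109.000000.


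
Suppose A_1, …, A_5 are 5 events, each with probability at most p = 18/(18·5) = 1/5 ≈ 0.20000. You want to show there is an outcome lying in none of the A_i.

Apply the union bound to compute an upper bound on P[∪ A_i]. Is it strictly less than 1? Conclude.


Union bound: P[∪_{i=1}^{5} A_i] ≤ Σ_i P[A_i] ≤ 5·p = 5·(1/5) = 1.
Numerically: 1 ≈ 1.00000.
Is 1 < 1? NO.
Since the bound 1 is ≥ 1, the union bound is uninformative here; it does NOT by itself certify existence.

5·p = 1 ≈ 1.00000; existence NOT certified by the union bound.


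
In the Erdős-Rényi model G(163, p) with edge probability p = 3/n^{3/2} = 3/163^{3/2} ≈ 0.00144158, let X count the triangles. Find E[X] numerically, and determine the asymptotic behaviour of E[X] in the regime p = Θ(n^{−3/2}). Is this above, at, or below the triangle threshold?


Number of potential triangles: C(163, 3) = 708561.
Each occurs with probability p³ ≈ (0.00144158)³ ≈ 2.99584641e-09.
By linearity: E[X] = C(163, 3)·p³ ≈ 708561 · 2.99584641e-09 ≈ 0.002123.
Since α = 3/2 > 1, p = c/n^{3/2} = o(1/n) is below the triangle threshold p ~ 1/n. Asymptotically E[X] ~ (c³/6)·n^{3(1−α)} = (3³/6)·n^{-1.5} → 0, so by Markov's inequality G has no triangles w.h.p.

E[X] ≈ 0.002123; in regime p = Θ(1/n^{3/2}) E[X] tends to 0 (below the triangle threshold p ~ 1/n).


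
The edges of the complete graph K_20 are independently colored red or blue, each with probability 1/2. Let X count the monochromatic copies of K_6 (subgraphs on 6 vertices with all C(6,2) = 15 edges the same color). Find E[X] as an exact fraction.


Let X = Σ_S X_S over the C(20, 6) = 38760 subsets S of size 6, where X_S = 1 if the K_6 on S is monochromatic.
For a fixed S, the K_6 on S has C(6, 2) = 15 edges. P[all 15 edges red] = (1/2)^15, and likewise for blue, so P[monochromatic] = 2·(1/2)^15 = 2^{1 − 15} = 1/16384.
Summing: E[X] = C(20, 6) · 2^{1 − 15} = 38760 · 1/16384 = 4845/2048.
Numerically: E[X] ≈ 2.3657.

E[X] = C(20,6)·2^(1−C(6,2)) = 4845/2048 ≈ 2.3657.


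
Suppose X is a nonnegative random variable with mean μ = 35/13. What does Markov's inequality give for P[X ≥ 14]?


μ = E[X] = 35/13, a = 14.
Markov: P[X ≥ 14] ≤ μ/a = (35/13)/14 = 5/26.
Numerically: ≈ 0.192308.
(Since a = 14 > μ = 2.692308, the bound 5/26 is < 1 and informative.)

P[X ≥ 14] ≤ 5/26 ≈ 0.192308.


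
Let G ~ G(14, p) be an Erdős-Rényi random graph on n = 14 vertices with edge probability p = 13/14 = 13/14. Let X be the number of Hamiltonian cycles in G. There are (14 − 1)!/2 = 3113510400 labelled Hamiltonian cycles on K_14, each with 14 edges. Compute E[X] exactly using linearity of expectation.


K_14 has (14 − 1)!/2 = 3113510400 labelled Hamiltonian cycles.
For each such Hamiltonian cycle H, let X_H = 1 if all 14 edges of H are present in G. Then P[X_H = 1] = p^{14} = (13/14)^{14} = 3937376385699289/11112006825558016.
Summing the indicators: E[X] = Σ_H E[X_H] = 3113510400 · p^{14} = 3113510400 · 3937376385699289/11112006825558016 = 3420497300666614836525/3100448333024.
Numerically: E[X] ≈ 1.103e+09.

E[X] = 3113510400 · (13/14)^{14} = 3420497300666614836525/3100448333024 ≈ 1.103e+09.


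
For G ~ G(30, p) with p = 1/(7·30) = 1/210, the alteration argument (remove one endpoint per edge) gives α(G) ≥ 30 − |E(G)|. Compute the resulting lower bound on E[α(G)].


E[|E(G)|] = C(30, 2)·p = 435 · (1/210) = 29/14.
E[α(G)] ≥ n − E[|E(G)|] = 30 − 29/14 = 391/14.
Numerically: ≈ 27.929.
(This is only a lower bound; the true E[α(G)] may be larger.)

E[α(G)] ≥ 391/14 ≈ 27.929.


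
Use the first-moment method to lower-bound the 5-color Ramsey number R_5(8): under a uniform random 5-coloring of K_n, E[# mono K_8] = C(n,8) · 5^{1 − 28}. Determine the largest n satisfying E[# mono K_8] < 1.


We need C(n, 8) · 5^{1 − 28} < 1, i.e. C(n, 8) < 5^{28 − 1} = 7450580596923828125.
Check values of n near the boundary:
  n = 859: C(859, 8) = 7115855595170747139; 7115855595170747139 < 7450580596923828125? YES
  n = 860: C(860, 8) = 7182671140665308145; 7182671140665308145 < 7450580596923828125? YES
  n = 861: C(861, 8) = 7250034996615275865; 7250034996615275865 < 7450580596923828125? YES
  n = 862: C(862, 8) = 7317951015318931845; 7317951015318931845 < 7450580596923828125? YES
  n = 863: C(863, 8) = 7386423071602617757; 7386423071602617757 < 7450580596923828125? YES
  n = 864: C(864, 8) = 7455455062926006708; 7455455062926006708 < 7450580596923828125? NO
  n = 865: C(865, 8) = 7525050909487743060; 7525050909487743060 < 7450580596923828125? NO
  n = 866: C(866, 8) = 7595214554331451620; 7595214554331451620 < 7450580596923828125? NO
The largest n with C(n, 8) < 7450580596923828125 is n = 863 (where E[X] = 7386423071602617757/7450580596923828125 ≈ 0.9913889). Hence R_5(8) > 863, i.e. R_5(8) ≥ 864.

Largest n = 863; hence R_5(8) > 863.


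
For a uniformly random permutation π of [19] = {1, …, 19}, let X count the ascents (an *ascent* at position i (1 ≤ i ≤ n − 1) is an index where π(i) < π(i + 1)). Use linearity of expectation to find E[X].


Write X = Σ X_I over i = 1, …, 18, with X_I the indicator of one ascent.
There are 18 indicators.
For each fixed i, the pair (π(i), π(i+1)) is a uniformly random ordered pair of distinct values from {1, …, 19}; by symmetry P[π(i) < π(i+1)] = 1/2.
By linearity: E[X] = 18 · (1/2) = (19 − 1) · (1/2) = 9 ≈ 9.00000.

E[X] = 9 = 9.00000.


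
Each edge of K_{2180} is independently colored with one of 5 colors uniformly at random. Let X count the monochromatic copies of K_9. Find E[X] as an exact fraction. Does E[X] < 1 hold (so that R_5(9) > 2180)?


E[X] = C(2180, 9) · 5^{1 − 36} = 3014145651459519573444800 · 5^{−35} = 3014145651459519573444800/2910383045673370361328125.
As a reduced fraction: E[X] = 120565826058380782937792/116415321826934814453125 ≈ 1.0357.
Is E[X] < 1? NO.
Since E[X] ≥ 1, the first-moment bound is inconclusive at n = 2180; it does NOT by itself certify R_5(9) > 2180.

E[X] = 120565826058380782937792/116415321826934814453125 ≈ 1.0357; E[X] ≥ 1; first-moment method inconclusive here.


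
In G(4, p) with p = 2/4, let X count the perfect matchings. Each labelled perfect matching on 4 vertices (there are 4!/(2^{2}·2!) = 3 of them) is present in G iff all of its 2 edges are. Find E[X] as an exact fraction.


K_4 has 4!/(2^{2}·2!) = 3 labelled perfect matchings.
For each such perfect matching H, let X_H = 1 if all 2 edges of H are present in G. Then P[X_H = 1] = p^{2} = (1/2)^{2} = 1/4.
By linearity: E[X] = Σ_H E[X_H] = 3 · p^{2} = 3 · 1/4 = 3/4.
Numerically: E[X] ≈ 0.75.

E[X] = 3 · (1/2)^{2} = 3/4 ≈ 0.75.


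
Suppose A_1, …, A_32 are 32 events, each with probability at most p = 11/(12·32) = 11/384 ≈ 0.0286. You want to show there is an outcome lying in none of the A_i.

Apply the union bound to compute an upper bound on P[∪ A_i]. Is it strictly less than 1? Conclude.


Union bound: P[∪_{i=1}^{32} A_i] ≤ Σ_i P[A_i] ≤ 32·p = 32·(11/384) = 11/12.
Numerically: 11/12 ≈ 0.9167.
Is 11/12 < 1? YES.
Since P[∪ A_i] ≤ 11/12 < 1, the complement has P[∩ A_i^c] ≥ 1 − 11/12 = 1/12 > 0, so some outcome avoids every A_i.

32·p = 11/12 ≈ 0.9167; existence CERTIFIED by the union bound.


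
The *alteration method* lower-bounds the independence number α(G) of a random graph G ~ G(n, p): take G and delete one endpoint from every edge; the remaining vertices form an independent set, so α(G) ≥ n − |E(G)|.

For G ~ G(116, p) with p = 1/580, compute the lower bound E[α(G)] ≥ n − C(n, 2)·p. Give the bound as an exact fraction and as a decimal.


E[|E(G)|] = C(116, 2)·p = 6670 · (1/580) = 23/2.
E[α(G)] ≥ n − E[|E(G)|] = 116 − 23/2 = 209/2.
Numerically: ≈ 104.500.
(This is only a lower bound; the true E[α(G)] may be larger.)

E[α(G)] ≥ 209/2 ≈ 104.500.


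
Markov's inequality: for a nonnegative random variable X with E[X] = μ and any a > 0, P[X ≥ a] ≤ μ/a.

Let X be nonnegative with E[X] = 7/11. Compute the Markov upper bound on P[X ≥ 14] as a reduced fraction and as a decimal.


μ = E[X] = 7/11, a = 14.
Markov: P[X ≥ 14] ≤ μ/a = (7/11)/14 = 1/22.
Numerically: ≈ 0.0455.
(Since a = 14 > μ = 0.6364, the bound 1/22 is < 1 and informative.)

P[X ≥ 14] ≤ 1/22 ≈ 0.0455.


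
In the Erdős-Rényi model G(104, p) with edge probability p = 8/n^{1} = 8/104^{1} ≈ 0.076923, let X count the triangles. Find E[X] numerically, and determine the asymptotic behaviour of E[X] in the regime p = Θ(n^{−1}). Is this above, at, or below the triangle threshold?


Number of potential triangles: C(104, 3) = 182104.
Each occurs with probability p³ ≈ (0.076923)³ ≈ 4.5516614e-04.
By linearity: E[X] = C(104, 3)·p³ ≈ 182104 · 4.5516614e-04 ≈ 82.88757.
Here α = 1, so p = 8/n is exactly at the triangle threshold p ~ 1/n. Asymptotically E[X] → c³/6 = 8³/6 = 256/3 ≈ 85.33333, a bounded constant. In this regime the triangle count is asymptotically Poisson(c³/6).

E[X] ≈ 82.88757; in regime p = Θ(1/n^{1}) E[X] stays bounded (at the triangle threshold p ~ 1/n).


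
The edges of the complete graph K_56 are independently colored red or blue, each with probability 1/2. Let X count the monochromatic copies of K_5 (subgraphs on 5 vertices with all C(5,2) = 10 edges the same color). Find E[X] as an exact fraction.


Let X = Σ_S X_S over the C(56, 5) = 3819816 subsets S of size 5, where X_S = 1 if the K_5 on S is monochromatic.
For a fixed S, the K_5 on S has C(5, 2) = 10 edges. P[all 10 edges red] = (1/2)^10, and likewise for blue, so P[monochromatic] = 2·(1/2)^10 = 2^{1 − 10} = 1/512.
By linearity: E[X] = C(56, 5) · 2^{1 − 10} = 3819816 · 1/512 = 477477/64.
Numerically: E[X] ≈ 7460.578125.

E[X] = C(56,5)·2^(1−C(5,2)) = 477477/64 ≈ 7460.578125.


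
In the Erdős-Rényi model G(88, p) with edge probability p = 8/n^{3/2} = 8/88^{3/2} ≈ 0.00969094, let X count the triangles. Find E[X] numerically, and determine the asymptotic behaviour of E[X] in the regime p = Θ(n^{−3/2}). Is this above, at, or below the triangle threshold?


Number of potential triangles: C(88, 3) = 109736.
Each occurs with probability p³ ≈ (0.00969094)³ ≈ 9.10118487e-07.
By linearity: E[X] = C(88, 3)·p³ ≈ 109736 · 9.10118487e-07 ≈ 0.099873.
Since α = 3/2 > 1, p = c/n^{3/2} = o(1/n) is below the triangle threshold p ~ 1/n. Asymptotically E[X] ~ (c³/6)·n^{3(1−α)} = (8³/6)·n^{-1.5} → 0, so by Markov's inequality G has no triangles w.h.p.

E[X] ≈ 0.099873; in regime p = Θ(1/n^{3/2}) E[X] tends to 0 (below the triangle threshold p ~ 1/n).


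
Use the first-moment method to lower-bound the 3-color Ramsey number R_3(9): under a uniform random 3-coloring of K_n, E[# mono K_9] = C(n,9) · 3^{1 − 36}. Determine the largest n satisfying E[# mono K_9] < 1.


We need C(n, 9) · 3^{1 − 36} < 1, i.e. C(n, 9) < 3^{36 − 1} = 50031545098999707.
Check values of n near the boundary:
  n = 300: C(300, 9) = 48052241692154700; 48052241692154700 < 50031545098999707? YES
  n = 301: C(301, 9) = 49533303936090975; 49533303936090975 < 50031545098999707? YES
  n = 302: C(302, 9) = 51054804739588650; 51054804739588650 < 50031545098999707? NO
  n = 303: C(303, 9) = 52617706925494425; 52617706925494425 < 50031545098999707? NO
  n = 304: C(304, 9) = 54222992899492560; 54222992899492560 < 50031545098999707? NO
The largest n with C(n, 9) < 50031545098999707 is n = 301 (where E[X] = 16511101312030325/16677181699666569 ≈ 0.990041). Hence R_3(9) > 301, i.e. R_3(9) ≥ 302.

Largest n = 301; hence R_3(9) > 301.


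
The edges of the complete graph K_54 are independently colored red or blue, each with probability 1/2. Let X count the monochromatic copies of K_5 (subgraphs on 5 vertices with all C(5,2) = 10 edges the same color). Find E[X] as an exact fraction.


Let X = Σ_S X_S over the C(54, 5) = 3162510 subsets S of size 5, where X_S = 1 if the K_5 on S is monochromatic.
For a fixed S, the K_5 on S has C(5, 2) = 10 edges. P[all 10 edges red] = (1/2)^10, and likewise for blue, so P[monochromatic] = 2·(1/2)^10 = 2^{1 − 10} = 1/512.
By linearity: E[X] = C(54, 5) · 2^{1 − 10} = 3162510 · 1/512 = 1581255/256.
Numerically: E[X] ≈ 6176.777.

E[X] = C(54,5)·2^(1−C(5,2)) = 1581255/256 ≈ 6176.777.
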